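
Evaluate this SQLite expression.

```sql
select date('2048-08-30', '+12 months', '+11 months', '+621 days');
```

Adding +12 months to 2048-08-30 gives 2049-08-30.
Adding +11 months to 2049-08-30 gives 2050-07-30.
Applying '+621 days' to 2050-07-30: counting 621 days forward gives 2052-04-11.

2052-04-11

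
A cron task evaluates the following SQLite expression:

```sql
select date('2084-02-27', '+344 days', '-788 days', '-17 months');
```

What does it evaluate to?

2081-07-10

Applying '+344 days' to 2084-02-27: counting 344 days forward gives 2085-02-05.
Applying '-788 days' to 2085-02-05: counting 788 days back gives 2082-12-10.
Adding -17 months to 2082-12-10 gives 2081-07-10.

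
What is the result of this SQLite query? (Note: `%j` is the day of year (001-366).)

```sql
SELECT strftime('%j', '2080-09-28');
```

Day-of-year for 2080-09-28: days since 2080-01-01 inclusive = 272, zero-padded to 272.

272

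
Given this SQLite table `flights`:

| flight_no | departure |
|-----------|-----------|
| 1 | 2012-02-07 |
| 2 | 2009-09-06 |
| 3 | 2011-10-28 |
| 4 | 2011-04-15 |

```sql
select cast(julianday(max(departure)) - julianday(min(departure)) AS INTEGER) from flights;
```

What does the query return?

MIN = 2009-09-06, MAX = 2012-02-07.
24 days remain in September 2009 after the 6th (30 − 6).
Full months from October 2009 through January 2012 contribute their day counts.
Then 7 days into February 2012.
Total: 24 + 31 + 30 + 31 + 31 + 28 + 31 + 30 + 31 + 30 + 31 + 31 + 30 + 31 + 30 + 31 + 31 + 28 + 31 + 30 + 31 + 30 + 31 + 31 + 30 + 31 + 30 + 31 + 31 + 7 = 884.

884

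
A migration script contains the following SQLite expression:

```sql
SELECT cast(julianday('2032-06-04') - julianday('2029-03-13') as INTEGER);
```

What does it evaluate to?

1179

18 days remain in March 2029 after the 13th (31 − 13).
Full months from April 2029 through May 2032 contribute their day counts.
Then 4 days into June 2032.
Total: 18 + 30 + 31 + 30 + 31 + 31 + 30 + 31 + 30 + 31 + 31 + 28 + 31 + 30 + 31 + 30 + 31 + 31 + 30 + 31 + 30 + 31 + 31 + 28 + 31 + 30 + 31 + 30 + 31 + 31 + 30 + 31 + 30 + 31 + 31 + 29 + 31 + 30 + 31 + 4 = 1179.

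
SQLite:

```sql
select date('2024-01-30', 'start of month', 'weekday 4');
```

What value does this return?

`start of month` rewinds 2024-01-30 to 2024-01-01.
`weekday 4` advances to the next Thursday; 2024-01-01 is a Monday, so it moves forward to 2024-01-04.

2024-01-04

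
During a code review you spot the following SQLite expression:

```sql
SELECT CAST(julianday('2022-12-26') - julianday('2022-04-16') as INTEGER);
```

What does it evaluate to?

254

14 days remain in April 2022 after the 16th (30 − 16).
Full months from May 2022 through November 2022 contribute their day counts.
Then 26 days into December 2022.
Total: 14 + 31 + 30 + 31 + 31 + 30 + 31 + 30 + 26 = 254.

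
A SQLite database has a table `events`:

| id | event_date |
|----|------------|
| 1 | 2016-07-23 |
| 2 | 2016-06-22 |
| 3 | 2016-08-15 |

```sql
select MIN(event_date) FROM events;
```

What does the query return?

MIN over {2016-06-22, 2016-07-23, 2016-08-15}.

2016-06-22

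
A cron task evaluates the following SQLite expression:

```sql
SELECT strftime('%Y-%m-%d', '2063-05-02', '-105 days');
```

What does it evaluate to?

2063-01-17

First apply '-105 days': 2063-05-02 → 2063-01-17.
`%Y-%m-%d` extracts the ISO date: 2063-01-17.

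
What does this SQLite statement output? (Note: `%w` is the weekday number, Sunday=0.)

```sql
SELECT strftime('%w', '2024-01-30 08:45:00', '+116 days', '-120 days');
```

5

First apply '+116 days', '-120 days': 2024-01-30 08:45:00 → 2024-01-26 08:45:00.
2024-01-26 is a Friday; with Sunday=0 that is 5.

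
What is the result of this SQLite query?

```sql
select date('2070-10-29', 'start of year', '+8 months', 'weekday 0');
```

2070-09-07

`start of year` rewinds 2070-10-29 to 2070-01-01.
Adding +8 months to 2070-01-01 gives 2070-09-01.
`weekday 0` advances to the next Sunday; 2070-09-01 is a Monday, so it moves forward to 2070-09-07.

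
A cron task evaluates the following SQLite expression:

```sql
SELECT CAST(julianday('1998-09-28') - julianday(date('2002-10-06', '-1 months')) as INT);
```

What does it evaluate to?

Adding -1 month to 2002-10-06 gives 2002-09-06.
2 days remain in September 1998 after the 28th (30 − 28).
Full months from October 1998 through August 2002 contribute their day counts.
Then 6 days into September 2002.
Total: 2 + 31 + 30 + 31 + 31 + 28 + 31 + 30 + 31 + 30 + 31 + 31 + 30 + 31 + 30 + 31 + 31 + 29 + 31 + 30 + 31 + 30 + 31 + 31 + 30 + 31 + 30 + 31 + 31 + 28 + 31 + 30 + 31 + 30 + 31 + 31 + 30 + 31 + 30 + 31 + 31 + 28 + 31 + 30 + 31 + 30 + 31 + 31 + 6 = 1439.
The subtraction is earlier − later, so the result is −1439 → -1439.

-1439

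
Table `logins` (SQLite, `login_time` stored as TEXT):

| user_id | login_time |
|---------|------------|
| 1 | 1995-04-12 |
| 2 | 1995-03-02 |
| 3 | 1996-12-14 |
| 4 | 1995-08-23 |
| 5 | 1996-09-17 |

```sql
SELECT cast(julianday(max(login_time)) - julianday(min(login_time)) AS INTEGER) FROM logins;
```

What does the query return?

MIN = 1995-03-02, MAX = 1996-12-14.
29 days remain in March 1995 after the 2nd (31 − 2).
Full months from April 1995 through November 1996 contribute their day counts.
Then 14 days into December 1996.
Total: 29 + 30 + 31 + 30 + 31 + 31 + 30 + 31 + 30 + 31 + 31 + 29 + 31 + 30 + 31 + 30 + 31 + 31 + 30 + 31 + 30 + 14 = 653.

653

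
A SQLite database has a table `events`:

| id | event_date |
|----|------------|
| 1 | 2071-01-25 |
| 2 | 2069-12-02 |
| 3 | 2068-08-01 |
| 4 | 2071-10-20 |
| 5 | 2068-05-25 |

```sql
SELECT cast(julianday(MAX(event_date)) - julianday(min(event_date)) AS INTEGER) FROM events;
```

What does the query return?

MIN = 2068-05-25, MAX = 2071-10-20.
6 days remain in May 2068 after the 25th (31 − 25).
Full months from June 2068 through September 2071 contribute their day counts.
Then 20 days into October 2071.
Total: 6 + 30 + 31 + 31 + 30 + 31 + 30 + 31 + 31 + 28 + 31 + 30 + 31 + 30 + 31 + 31 + 30 + 31 + 30 + 31 + 31 + 28 + 31 + 30 + 31 + 30 + 31 + 31 + 30 + 31 + 30 + 31 + 31 + 28 + 31 + 30 + 31 + 30 + 31 + 31 + 30 + 20 = 1243.

1243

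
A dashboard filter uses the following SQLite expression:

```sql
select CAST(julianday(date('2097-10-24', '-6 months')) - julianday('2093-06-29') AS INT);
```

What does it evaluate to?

1395

Adding -6 months to 2097-10-24 gives 2097-04-24.
1 day remains in June 2093 after the 29th (30 − 29).
Full months from July 2093 through March 2097 contribute their day counts.
Then 24 days into April 2097.
Total: 1 + 31 + 31 + 30 + 31 + 30 + 31 + 31 + 28 + 31 + 30 + 31 + 30 + 31 + 31 + 30 + 31 + 30 + 31 + 31 + 28 + 31 + 30 + 31 + 30 + 31 + 31 + 30 + 31 + 30 + 31 + 31 + 29 + 31 + 30 + 31 + 30 + 31 + 31 + 30 + 31 + 30 + 31 + 31 + 28 + 31 + 24 = 1395.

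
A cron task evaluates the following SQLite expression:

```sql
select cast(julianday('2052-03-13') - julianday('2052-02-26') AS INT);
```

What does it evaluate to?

16

3 days remain in February 2052 after the 26th (29 − 26).
Then 13 days into March 2052.
Total: 3 + 13 = 16.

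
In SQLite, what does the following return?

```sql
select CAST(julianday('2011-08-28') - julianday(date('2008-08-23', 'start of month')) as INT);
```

`start of month` rewinds 2008-08-23 to 2008-08-01.
30 days remain in August 2008 after the 1st (31 − 1).
Full months from September 2008 through July 2011 contribute their day counts.
Then 28 days into August 2011.
Total: 30 + 30 + 31 + 30 + 31 + 31 + 28 + 31 + 30 + 31 + 30 + 31 + 31 + 30 + 31 + 30 + 31 + 31 + 28 + 31 + 30 + 31 + 30 + 31 + 31 + 30 + 31 + 30 + 31 + 31 + 28 + 31 + 30 + 31 + 30 + 31 + 28 = 1122.

1122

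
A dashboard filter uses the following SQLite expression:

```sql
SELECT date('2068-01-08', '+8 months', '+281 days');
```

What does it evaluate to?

2069-06-16

Adding +8 months to 2068-01-08 gives 2068-09-08.
Applying '+281 days' to 2068-09-08: counting 281 days forward gives 2069-06-16.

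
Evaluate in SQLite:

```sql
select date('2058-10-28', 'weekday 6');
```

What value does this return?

2058-11-02

`weekday 6` advances to the next Saturday; 2058-10-28 is a Monday, so it moves forward to 2058-11-02.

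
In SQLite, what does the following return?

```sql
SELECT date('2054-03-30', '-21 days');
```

Going back 21 days within March lands on 2054-03-09.

2054-03-09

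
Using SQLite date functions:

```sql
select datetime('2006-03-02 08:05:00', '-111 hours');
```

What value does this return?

2006-02-25 17:05:00

-111 hours from 2006-03-02 08:05:00 is 2006-02-25 17:05:00 (crosses midnight).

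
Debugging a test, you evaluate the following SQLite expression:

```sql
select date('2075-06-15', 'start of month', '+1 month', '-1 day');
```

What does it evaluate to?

2075-06-30

`start of month` rewinds 2075-06-15 to 2075-06-01.
Adding +1 month to 2075-06-01 gives 2075-07-01.
Going back 1 day from 2075-07-01 reaches 2075-06-30 (last day of June, 30 days).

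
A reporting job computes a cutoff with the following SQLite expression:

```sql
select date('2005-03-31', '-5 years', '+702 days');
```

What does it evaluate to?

Adding -5 years to 2005-03-31 gives 2000-03-31.
Applying '+702 days' to 2000-03-31: counting 702 days forward gives 2002-03-03.

2002-03-03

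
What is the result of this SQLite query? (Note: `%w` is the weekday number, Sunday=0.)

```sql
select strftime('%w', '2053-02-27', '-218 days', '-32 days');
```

6

First apply '-218 days', '-32 days': 2053-02-27 → 2052-06-22.
2052-06-22 is a Saturday; with Sunday=0 that is 6.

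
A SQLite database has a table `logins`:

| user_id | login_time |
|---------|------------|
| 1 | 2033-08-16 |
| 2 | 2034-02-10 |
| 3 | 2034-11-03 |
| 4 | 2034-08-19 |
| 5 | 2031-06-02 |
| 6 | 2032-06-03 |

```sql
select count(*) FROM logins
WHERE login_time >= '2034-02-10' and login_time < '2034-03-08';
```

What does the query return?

1

Rows in [2034-02-10, 2034-03-08): 2034-02-10 → 1 row.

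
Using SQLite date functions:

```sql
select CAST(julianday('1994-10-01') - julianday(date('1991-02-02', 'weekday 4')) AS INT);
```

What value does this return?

`weekday 4` advances to the next Thursday; 1991-02-02 is a Saturday, so it moves forward to 1991-02-07.
21 days remain in February 1991 after the 7th (28 − 7).
Full months from March 1991 through September 1994 contribute their day counts.
Then 1 day into October 1994.
Total: 21 + 31 + 30 + 31 + 30 + 31 + 31 + 30 + 31 + 30 + 31 + 31 + 29 + 31 + 30 + 31 + 30 + 31 + 31 + 30 + 31 + 30 + 31 + 31 + 28 + 31 + 30 + 31 + 30 + 31 + 31 + 30 + 31 + 30 + 31 + 31 + 28 + 31 + 30 + 31 + 30 + 31 + 31 + 30 + 1 = 1332.

1332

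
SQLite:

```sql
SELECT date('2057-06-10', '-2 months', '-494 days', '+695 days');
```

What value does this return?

2057-10-28

Adding -2 months to 2057-06-10 gives 2057-04-10.
Applying '-494 days' to 2057-04-10: counting 494 days back gives 2055-12-03.
Applying '+695 days' to 2055-12-03: counting 695 days forward gives 2057-10-28.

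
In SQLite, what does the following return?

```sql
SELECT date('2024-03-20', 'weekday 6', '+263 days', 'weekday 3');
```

2024-12-11

`weekday 6` advances to the next Saturday; 2024-03-20 is a Wednesday, so it moves forward to 2024-03-23.
Applying '+263 days' to 2024-03-23: counting 263 days forward gives 2024-12-11.
`weekday 3` advances to the next Wednesday; 2024-12-11 is already a Wednesday, so it stays at 2024-12-11.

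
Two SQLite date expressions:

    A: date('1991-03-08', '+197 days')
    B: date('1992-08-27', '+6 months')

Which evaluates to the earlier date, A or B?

A = 1991-09-21.
B = 1993-02-27.
A is earlier.

A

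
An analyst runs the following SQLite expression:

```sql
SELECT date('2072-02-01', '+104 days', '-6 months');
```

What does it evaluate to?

2071-11-15

Applying '+104 days' to 2072-02-01: counting 104 days forward gives 2072-05-15.
Adding -6 months to 2072-05-15 gives 2071-11-15.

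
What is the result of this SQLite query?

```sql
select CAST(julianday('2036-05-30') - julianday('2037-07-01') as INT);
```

-397

1 day remains in May 2036 after the 30th (31 − 30).
Full months from June 2036 through June 2037 contribute their day counts.
Then 1 day into July 2037.
Total: 1 + 30 + 31 + 31 + 30 + 31 + 30 + 31 + 31 + 28 + 31 + 30 + 31 + 30 + 1 = 397.
The subtraction is earlier − later, so the result is −397 → -397.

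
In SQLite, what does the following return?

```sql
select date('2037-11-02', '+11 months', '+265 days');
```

2039-06-24

Adding +11 months to 2037-11-02 gives 2038-10-02.
Applying '+265 days' to 2038-10-02: counting 265 days forward gives 2039-06-24.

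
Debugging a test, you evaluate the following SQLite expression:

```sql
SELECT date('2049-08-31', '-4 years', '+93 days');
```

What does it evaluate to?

Adding -4 years to 2049-08-31 gives 2045-08-31.
Applying '+93 days' to 2045-08-31: counting 93 days forward gives 2045-12-02.

2045-12-02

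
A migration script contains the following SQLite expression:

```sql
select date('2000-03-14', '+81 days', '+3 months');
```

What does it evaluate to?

2000-09-03

Applying '+81 days' to 2000-03-14: counting 81 days forward gives 2000-06-03.
Adding +3 months to 2000-06-03 gives 2000-09-03.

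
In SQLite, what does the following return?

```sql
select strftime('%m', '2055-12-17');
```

12

`%m` extracts the 2-digit month (01-12): 12.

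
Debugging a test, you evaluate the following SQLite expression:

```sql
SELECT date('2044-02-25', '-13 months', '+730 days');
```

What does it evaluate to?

Adding -13 months to 2044-02-25 gives 2043-01-25.
Applying '+730 days' to 2043-01-25: counting 730 days forward gives 2045-01-24.

2045-01-24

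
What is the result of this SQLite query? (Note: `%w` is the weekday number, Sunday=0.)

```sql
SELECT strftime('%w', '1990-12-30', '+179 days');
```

First apply '+179 days': 1990-12-30 → 1991-06-27.
1991-06-27 is a Thursday; with Sunday=0 that is 4.

4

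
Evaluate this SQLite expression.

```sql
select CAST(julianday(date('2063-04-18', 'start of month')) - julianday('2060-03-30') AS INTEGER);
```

1097

`start of month` rewinds 2063-04-18 to 2063-04-01.
1 day remains in March 2060 after the 30th (31 − 30).
Full months from April 2060 through March 2063 contribute their day counts.
Then 1 day into April 2063.
Total: 1 + 30 + 31 + 30 + 31 + 31 + 30 + 31 + 30 + 31 + 31 + 28 + 31 + 30 + 31 + 30 + 31 + 31 + 30 + 31 + 30 + 31 + 31 + 28 + 31 + 30 + 31 + 30 + 31 + 31 + 30 + 31 + 30 + 31 + 31 + 28 + 31 + 1 = 1097.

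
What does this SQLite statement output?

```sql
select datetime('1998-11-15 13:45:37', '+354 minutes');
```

1998-11-15 19:39:37

354 minutes = 5h 54m; +354 minutes from 1998-11-15 13:45:37 is 1998-11-15 19:39:37.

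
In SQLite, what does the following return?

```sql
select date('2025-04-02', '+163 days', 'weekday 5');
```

2025-09-12

Applying '+163 days' to 2025-04-02: counting 163 days forward gives 2025-09-12.
`weekday 5` advances to the next Friday; 2025-09-12 is already a Friday, so it stays at 2025-09-12.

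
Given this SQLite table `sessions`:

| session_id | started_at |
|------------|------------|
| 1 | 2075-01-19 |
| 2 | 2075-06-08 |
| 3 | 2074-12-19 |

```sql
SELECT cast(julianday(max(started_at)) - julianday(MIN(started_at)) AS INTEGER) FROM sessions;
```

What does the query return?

MIN = 2074-12-19, MAX = 2075-06-08.
12 days remain in December 2074 after the 19th (31 − 19).
January 2075: 31 days.
February 2075: 28 days.
March 2075: 31 days.
April 2075: 30 days.
May 2075: 31 days.
Then 8 days into June 2075.
Total: 12 + 31 + 28 + 31 + 30 + 31 + 8 = 171.

171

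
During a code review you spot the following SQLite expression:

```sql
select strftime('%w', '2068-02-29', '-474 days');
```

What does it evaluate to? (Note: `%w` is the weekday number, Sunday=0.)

First apply '-474 days': 2068-02-29 → 2066-11-12.
2066-11-12 is a Friday; with Sunday=0 that is 5.

5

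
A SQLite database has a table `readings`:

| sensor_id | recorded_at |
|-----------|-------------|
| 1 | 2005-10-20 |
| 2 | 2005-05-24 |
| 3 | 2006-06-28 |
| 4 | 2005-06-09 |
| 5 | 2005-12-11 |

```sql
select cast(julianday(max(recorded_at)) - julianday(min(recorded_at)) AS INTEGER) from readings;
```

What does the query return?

400

MIN = 2005-05-24, MAX = 2006-06-28.
7 days remain in May 2005 after the 24th (31 − 24).
Full months from June 2005 through May 2006 contribute their day counts.
Then 28 days into June 2006.
Total: 7 + 30 + 31 + 31 + 30 + 31 + 30 + 31 + 31 + 28 + 31 + 30 + 31 + 28 = 400.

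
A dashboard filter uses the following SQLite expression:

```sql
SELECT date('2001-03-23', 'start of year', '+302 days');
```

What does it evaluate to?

2001-10-30

`start of year` rewinds 2001-03-23 to 2001-01-01.
Applying '+302 days' to 2001-01-01: counting 302 days forward gives 2001-10-30.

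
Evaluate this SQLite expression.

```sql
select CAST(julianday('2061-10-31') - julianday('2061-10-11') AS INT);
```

20

Both dates are in October 2061: 31 − 11 = 20.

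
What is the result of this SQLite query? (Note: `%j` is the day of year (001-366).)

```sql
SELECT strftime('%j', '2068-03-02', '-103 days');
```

324

First apply '-103 days': 2068-03-02 → 2067-11-20.
Day-of-year for 2067-11-20: days since 2067-01-01 inclusive = 324, zero-padded to 324.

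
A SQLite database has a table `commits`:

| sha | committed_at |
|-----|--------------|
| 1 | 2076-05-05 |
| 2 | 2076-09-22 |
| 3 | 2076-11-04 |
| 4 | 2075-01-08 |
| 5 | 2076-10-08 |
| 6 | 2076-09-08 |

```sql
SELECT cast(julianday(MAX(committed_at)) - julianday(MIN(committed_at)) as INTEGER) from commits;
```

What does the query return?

MIN = 2075-01-08, MAX = 2076-11-04.
23 days remain in January 2075 after the 8th (31 − 8).
Full months from February 2075 through October 2076 contribute their day counts.
Then 4 days into November 2076.
Total: 23 + 28 + 31 + 30 + 31 + 30 + 31 + 31 + 30 + 31 + 30 + 31 + 31 + 29 + 31 + 30 + 31 + 30 + 31 + 31 + 30 + 31 + 4 = 666.

666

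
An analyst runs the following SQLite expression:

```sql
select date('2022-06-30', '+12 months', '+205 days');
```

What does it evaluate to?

Adding +12 months to 2022-06-30 gives 2023-06-30.
Applying '+205 days' to 2023-06-30: counting 205 days forward gives 2024-01-21.

2024-01-21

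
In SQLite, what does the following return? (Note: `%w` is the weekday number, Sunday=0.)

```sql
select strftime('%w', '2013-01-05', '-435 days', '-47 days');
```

0

First apply '-435 days', '-47 days': 2013-01-05 → 2011-09-11.
2011-09-11 is a Sunday; with Sunday=0 that is 0.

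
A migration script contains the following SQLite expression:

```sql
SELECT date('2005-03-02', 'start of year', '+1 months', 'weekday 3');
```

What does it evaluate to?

2005-02-02

`start of year` rewinds 2005-03-02 to 2005-01-01.
Adding +1 month to 2005-01-01 gives 2005-02-01.
`weekday 3` advances to the next Wednesday; 2005-02-01 is a Tuesday, so it moves forward to 2005-02-02.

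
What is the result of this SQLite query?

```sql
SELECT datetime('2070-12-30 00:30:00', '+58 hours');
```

2071-01-01 10:30:00

+58 hours from 2070-12-30 00:30:00 is 2071-01-01 10:30:00 (crosses midnight).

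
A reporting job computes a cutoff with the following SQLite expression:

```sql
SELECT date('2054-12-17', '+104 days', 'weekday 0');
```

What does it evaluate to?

2055-04-04

Applying '+104 days' to 2054-12-17: counting 104 days forward gives 2055-03-31.
`weekday 0` advances to the next Sunday; 2055-03-31 is a Wednesday, so it moves forward to 2055-04-04.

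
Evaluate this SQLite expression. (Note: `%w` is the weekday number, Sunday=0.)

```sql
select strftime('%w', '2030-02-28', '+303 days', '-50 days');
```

First apply '+303 days', '-50 days': 2030-02-28 → 2030-11-08.
2030-11-08 is a Friday; with Sunday=0 that is 5.

5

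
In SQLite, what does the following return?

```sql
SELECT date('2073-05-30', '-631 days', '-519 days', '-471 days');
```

2068-12-21

Applying '-631 days' to 2073-05-30: counting 631 days back gives 2071-09-07.
Applying '-519 days' to 2071-09-07: counting 519 days back gives 2070-04-06.
Applying '-471 days' to 2070-04-06: counting 471 days back gives 2068-12-21.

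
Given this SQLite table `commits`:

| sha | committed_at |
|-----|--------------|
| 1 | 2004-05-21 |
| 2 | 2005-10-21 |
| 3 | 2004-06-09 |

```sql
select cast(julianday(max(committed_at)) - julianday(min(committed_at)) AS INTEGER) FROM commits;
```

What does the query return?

518

MIN = 2004-05-21, MAX = 2005-10-21.
10 days remain in May 2004 after the 21st (31 − 21).
Full months from June 2004 through September 2005 contribute their day counts.
Then 21 days into October 2005.
Total: 10 + 30 + 31 + 31 + 30 + 31 + 30 + 31 + 31 + 28 + 31 + 30 + 31 + 30 + 31 + 31 + 30 + 21 = 518.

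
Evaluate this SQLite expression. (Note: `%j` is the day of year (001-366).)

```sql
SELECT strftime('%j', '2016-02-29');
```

Day-of-year for 2016-02-29: days since 2016-01-01 inclusive = 60, zero-padded to 060.

060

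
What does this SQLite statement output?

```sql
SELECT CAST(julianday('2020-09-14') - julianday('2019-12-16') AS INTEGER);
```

273

15 days remain in December 2019 after the 16th (31 − 16).
Full months from January 2020 through August 2020 contribute their day counts.
Then 14 days into September 2020.
Total: 15 + 31 + 29 + 31 + 30 + 31 + 30 + 31 + 31 + 14 = 273.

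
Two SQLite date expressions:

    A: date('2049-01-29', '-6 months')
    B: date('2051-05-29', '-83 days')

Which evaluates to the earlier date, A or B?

A = 2048-07-29.
B = 2051-03-07.
A is earlier.

A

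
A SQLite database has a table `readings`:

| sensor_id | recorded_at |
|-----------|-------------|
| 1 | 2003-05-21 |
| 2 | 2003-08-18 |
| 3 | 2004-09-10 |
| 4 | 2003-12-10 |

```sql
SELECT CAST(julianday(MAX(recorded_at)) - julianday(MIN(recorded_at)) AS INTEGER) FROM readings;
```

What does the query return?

478

MIN = 2003-05-21, MAX = 2004-09-10.
10 days remain in May 2003 after the 21st (31 − 21).
Full months from June 2003 through August 2004 contribute their day counts.
Then 10 days into September 2004.
Total: 10 + 30 + 31 + 31 + 30 + 31 + 30 + 31 + 31 + 29 + 31 + 30 + 31 + 30 + 31 + 31 + 10 = 478.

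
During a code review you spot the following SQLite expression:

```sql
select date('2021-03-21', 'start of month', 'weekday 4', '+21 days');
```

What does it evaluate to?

`start of month` rewinds 2021-03-21 to 2021-03-01.
`weekday 4` advances to the next Thursday; 2021-03-01 is a Monday, so it moves forward to 2021-03-04.
Advancing 21 more days within March lands on 2021-03-25.

2021-03-25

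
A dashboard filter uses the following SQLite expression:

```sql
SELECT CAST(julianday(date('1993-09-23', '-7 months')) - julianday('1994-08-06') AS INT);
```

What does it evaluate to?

Adding -7 months to 1993-09-23 gives 1993-02-23.
5 days remain in February 1993 after the 23rd (28 − 23).
Full months from March 1993 through July 1994 contribute their day counts.
Then 6 days into August 1994.
Total: 5 + 31 + 30 + 31 + 30 + 31 + 31 + 30 + 31 + 30 + 31 + 31 + 28 + 31 + 30 + 31 + 30 + 31 + 6 = 529.
The subtraction is earlier − later, so the result is −529 → -529.

-529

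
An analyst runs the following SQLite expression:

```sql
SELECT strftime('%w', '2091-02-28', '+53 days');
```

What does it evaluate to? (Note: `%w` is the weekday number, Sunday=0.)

First apply '+53 days': 2091-02-28 → 2091-04-22.
2091-04-22 is a Sunday; with Sunday=0 that is 0.

0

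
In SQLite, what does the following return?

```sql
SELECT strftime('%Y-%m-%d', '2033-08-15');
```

`%Y-%m-%d` extracts the ISO date: 2033-08-15.

2033-08-15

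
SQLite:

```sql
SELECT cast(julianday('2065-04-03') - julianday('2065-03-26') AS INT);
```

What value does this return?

8

5 days remain in March 2065 after the 26th (31 − 26).
Then 3 days into April 2065.
Total: 5 + 3 = 8.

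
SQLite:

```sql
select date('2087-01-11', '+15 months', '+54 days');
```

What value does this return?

Adding +15 months to 2087-01-11 gives 2088-04-11.
Applying '+54 days' to 2088-04-11: counting 54 days forward gives 2088-06-04.

2088-06-04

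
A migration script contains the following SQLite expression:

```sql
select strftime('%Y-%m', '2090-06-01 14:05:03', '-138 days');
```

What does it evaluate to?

First apply '-138 days': 2090-06-01 14:05:03 → 2090-01-14 14:05:03.
`%Y-%m` extracts the year-month: 2090-01.

2090-01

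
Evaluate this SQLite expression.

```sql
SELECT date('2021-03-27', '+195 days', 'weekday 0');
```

2021-10-10

Applying '+195 days' to 2021-03-27: counting 195 days forward gives 2021-10-08.
`weekday 0` advances to the next Sunday; 2021-10-08 is a Friday, so it moves forward to 2021-10-10.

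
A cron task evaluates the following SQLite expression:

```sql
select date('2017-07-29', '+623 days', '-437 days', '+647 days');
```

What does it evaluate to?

2019-11-09

Applying '+623 days' to 2017-07-29: counting 623 days forward gives 2019-04-13.
Applying '-437 days' to 2019-04-13: counting 437 days back gives 2018-01-31.
Applying '+647 days' to 2018-01-31: counting 647 days forward gives 2019-11-09.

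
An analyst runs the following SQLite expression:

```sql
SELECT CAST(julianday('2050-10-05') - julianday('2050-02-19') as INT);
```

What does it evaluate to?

228

9 days remain in February 2050 after the 19th (28 − 19).
Full months from March 2050 through September 2050 contribute their day counts.
Then 5 days into October 2050.
Total: 9 + 31 + 30 + 31 + 30 + 31 + 31 + 30 + 5 = 228.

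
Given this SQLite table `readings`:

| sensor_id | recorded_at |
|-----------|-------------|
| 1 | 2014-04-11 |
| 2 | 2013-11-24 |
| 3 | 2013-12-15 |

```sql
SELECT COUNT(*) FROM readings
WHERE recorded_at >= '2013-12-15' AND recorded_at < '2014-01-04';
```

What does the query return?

Rows in [2013-12-15, 2014-01-04): 2013-12-15 → 1 row.

1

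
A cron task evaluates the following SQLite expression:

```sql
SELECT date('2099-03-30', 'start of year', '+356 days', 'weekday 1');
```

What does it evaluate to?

2099-12-28

`start of year` rewinds 2099-03-30 to 2099-01-01.
Applying '+356 days' to 2099-01-01: counting 356 days forward gives 2099-12-23.
`weekday 1` advances to the next Monday; 2099-12-23 is a Wednesday, so it moves forward to 2099-12-28.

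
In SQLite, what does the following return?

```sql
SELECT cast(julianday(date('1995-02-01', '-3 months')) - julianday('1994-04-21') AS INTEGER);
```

194

Adding -3 months to 1995-02-01 gives 1994-11-01.
9 days remain in April 1994 after the 21st (30 − 21).
Full months from May 1994 through October 1994 contribute their day counts.
Then 1 day into November 1994.
Total: 9 + 31 + 30 + 31 + 31 + 30 + 31 + 1 = 194.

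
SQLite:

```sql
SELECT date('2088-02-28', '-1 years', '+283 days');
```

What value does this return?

2087-12-08

Adding -1 year to 2088-02-28 gives 2087-02-28.
Applying '+283 days' to 2087-02-28: counting 283 days forward gives 2087-12-08.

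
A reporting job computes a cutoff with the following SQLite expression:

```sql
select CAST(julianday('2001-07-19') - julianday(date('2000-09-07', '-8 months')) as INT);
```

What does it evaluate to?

Adding -8 months to 2000-09-07 gives 2000-01-07.
24 days remain in January 2000 after the 7th (31 − 7).
Full months from February 2000 through June 2001 contribute their day counts.
Then 19 days into July 2001.
Total: 24 + 29 + 31 + 30 + 31 + 30 + 31 + 31 + 30 + 31 + 30 + 31 + 31 + 28 + 31 + 30 + 31 + 30 + 19 = 559.

559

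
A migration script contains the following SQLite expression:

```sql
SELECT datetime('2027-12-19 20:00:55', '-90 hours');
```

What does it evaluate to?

2027-12-16 02:00:55

-90 hours from 2027-12-19 20:00:55 is 2027-12-16 02:00:55 (crosses midnight).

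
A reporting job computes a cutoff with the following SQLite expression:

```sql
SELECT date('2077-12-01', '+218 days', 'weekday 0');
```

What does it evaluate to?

Applying '+218 days' to 2077-12-01: counting 218 days forward gives 2078-07-07.
`weekday 0` advances to the next Sunday; 2078-07-07 is a Thursday, so it moves forward to 2078-07-10.

2078-07-10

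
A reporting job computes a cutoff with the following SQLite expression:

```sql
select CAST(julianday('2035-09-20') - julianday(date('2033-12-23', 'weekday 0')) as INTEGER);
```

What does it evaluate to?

`weekday 0` advances to the next Sunday; 2033-12-23 is a Friday, so it moves forward to 2033-12-25.
6 days remain in December 2033 after the 25th (31 − 25).
Full months from January 2034 through August 2035 contribute their day counts.
Then 20 days into September 2035.
Total: 6 + 31 + 28 + 31 + 30 + 31 + 30 + 31 + 31 + 30 + 31 + 30 + 31 + 31 + 28 + 31 + 30 + 31 + 30 + 31 + 31 + 20 = 634.

634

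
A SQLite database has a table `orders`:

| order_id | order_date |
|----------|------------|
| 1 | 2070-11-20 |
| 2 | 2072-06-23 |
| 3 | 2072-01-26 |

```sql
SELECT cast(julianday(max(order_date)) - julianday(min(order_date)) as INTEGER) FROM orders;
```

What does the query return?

581

MIN = 2070-11-20, MAX = 2072-06-23.
10 days remain in November 2070 after the 20th (30 − 20).
Full months from December 2070 through May 2072 contribute their day counts.
Then 23 days into June 2072.
Total: 10 + 31 + 31 + 28 + 31 + 30 + 31 + 30 + 31 + 31 + 30 + 31 + 30 + 31 + 31 + 29 + 31 + 30 + 31 + 23 = 581.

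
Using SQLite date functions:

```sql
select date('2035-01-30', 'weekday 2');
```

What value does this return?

2035-01-30

`weekday 2` advances to the next Tuesday; 2035-01-30 is already a Tuesday, so it stays at 2035-01-30.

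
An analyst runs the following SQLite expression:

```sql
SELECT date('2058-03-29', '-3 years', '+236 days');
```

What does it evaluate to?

Adding -3 years to 2058-03-29 gives 2055-03-29.
Applying '+236 days' to 2055-03-29: counting 236 days forward gives 2055-11-20.

2055-11-20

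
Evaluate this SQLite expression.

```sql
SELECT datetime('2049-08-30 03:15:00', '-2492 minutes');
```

2492 minutes = 41h 32m; -2492 minutes from 2049-08-30 03:15:00 is 2049-08-28 09:43:00 (crosses midnight).

2049-08-28 09:43:00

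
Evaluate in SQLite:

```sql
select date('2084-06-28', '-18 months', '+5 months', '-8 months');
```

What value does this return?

2082-09-28

Adding -18 months to 2084-06-28 gives 2082-12-28.
Adding +5 months to 2082-12-28 gives 2083-05-28.
Adding -8 months to 2083-05-28 gives 2082-09-28.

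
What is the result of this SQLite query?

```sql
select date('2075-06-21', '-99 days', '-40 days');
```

2075-02-02

Applying '-99 days' to 2075-06-21: counting 99 days back gives 2075-03-14.
Going back 14 days from 2075-03-14 reaches 2075-02-28 (last day of February, 28 days).
Going back 26 days within February lands on 2075-02-02.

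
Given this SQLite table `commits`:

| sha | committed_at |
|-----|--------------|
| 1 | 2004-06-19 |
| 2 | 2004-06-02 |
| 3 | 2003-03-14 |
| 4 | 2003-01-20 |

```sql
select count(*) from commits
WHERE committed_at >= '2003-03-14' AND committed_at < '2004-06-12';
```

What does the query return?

Rows in [2003-03-14, 2004-06-12): 2004-06-02, 2003-03-14 → 2 rows.

2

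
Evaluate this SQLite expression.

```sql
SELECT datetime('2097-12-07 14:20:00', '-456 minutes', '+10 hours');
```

2097-12-07 16:44:00

456 minutes = 7h 36m; -456 minutes from 2097-12-07 14:20:00 is 2097-12-07 06:44:00.
+10 hours from 2097-12-07 06:44:00 is 2097-12-07 16:44:00.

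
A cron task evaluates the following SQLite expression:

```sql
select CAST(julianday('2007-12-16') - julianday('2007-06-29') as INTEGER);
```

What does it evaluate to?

170

1 day remains in June 2007 after the 29th (30 − 29).
July 2007: 31 days.
August 2007: 31 days.
September 2007: 30 days.
October 2007: 31 days.
November 2007: 30 days.
Then 16 days into December 2007.
Total: 1 + 31 + 31 + 30 + 31 + 30 + 16 = 170.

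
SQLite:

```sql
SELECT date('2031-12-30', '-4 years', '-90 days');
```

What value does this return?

2027-10-01

Adding -4 years to 2031-12-30 gives 2027-12-30.
Applying '-90 days' to 2027-12-30: counting 90 days back gives 2027-10-01.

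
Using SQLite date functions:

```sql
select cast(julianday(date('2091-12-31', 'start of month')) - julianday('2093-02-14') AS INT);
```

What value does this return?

-441

`start of month` rewinds 2091-12-31 to 2091-12-01.
30 days remain in December 2091 after the 1st (31 − 1).
Full months from January 2092 through January 2093 contribute their day counts.
Then 14 days into February 2093.
Total: 30 + 31 + 29 + 31 + 30 + 31 + 30 + 31 + 31 + 30 + 31 + 30 + 31 + 31 + 14 = 441.
The subtraction is earlier − later, so the result is −441 → -441.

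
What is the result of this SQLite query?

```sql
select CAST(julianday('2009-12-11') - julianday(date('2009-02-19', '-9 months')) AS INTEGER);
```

571

Adding -9 months to 2009-02-19 gives 2008-05-19.
12 days remain in May 2008 after the 19th (31 − 19).
Full months from June 2008 through November 2009 contribute their day counts.
Then 11 days into December 2009.
Total: 12 + 30 + 31 + 31 + 30 + 31 + 30 + 31 + 31 + 28 + 31 + 30 + 31 + 30 + 31 + 31 + 30 + 31 + 30 + 11 = 571.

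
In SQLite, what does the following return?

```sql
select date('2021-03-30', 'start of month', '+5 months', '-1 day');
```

`start of month` rewinds 2021-03-30 to 2021-03-01.
Adding +5 months to 2021-03-01 gives 2021-08-01.
Going back 1 day from 2021-08-01 reaches 2021-07-31 (last day of July, 31 days).

2021-07-31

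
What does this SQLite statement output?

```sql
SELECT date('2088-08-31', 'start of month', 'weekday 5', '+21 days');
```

`start of month` rewinds 2088-08-31 to 2088-08-01.
`weekday 5` advances to the next Friday; 2088-08-01 is a Sunday, so it moves forward to 2088-08-06.
Advancing 21 more days within August lands on 2088-08-27.

2088-08-27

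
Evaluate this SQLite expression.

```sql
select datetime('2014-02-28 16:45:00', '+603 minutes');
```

2014-03-01 02:48:00

603 minutes = 10h 3m; +603 minutes from 2014-02-28 16:45:00 is 2014-03-01 02:48:00 (crosses midnight).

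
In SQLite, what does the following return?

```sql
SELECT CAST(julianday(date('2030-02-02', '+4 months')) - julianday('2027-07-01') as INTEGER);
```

Adding +4 months to 2030-02-02 gives 2030-06-02.
30 days remain in July 2027 after the 1st (31 − 1).
Full months from August 2027 through May 2030 contribute their day counts.
Then 2 days into June 2030.
Total: 30 + 31 + 30 + 31 + 30 + 31 + 31 + 29 + 31 + 30 + 31 + 30 + 31 + 31 + 30 + 31 + 30 + 31 + 31 + 28 + 31 + 30 + 31 + 30 + 31 + 31 + 30 + 31 + 30 + 31 + 31 + 28 + 31 + 30 + 31 + 2 = 1067.

1067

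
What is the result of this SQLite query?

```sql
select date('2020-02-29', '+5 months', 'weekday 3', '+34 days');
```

2020-09-01

Adding +5 months to 2020-02-29 gives 2020-07-29.
`weekday 3` advances to the next Wednesday; 2020-07-29 is already a Wednesday, so it stays at 2020-07-29.
July 2020 has 31 days; 2 remain after the 29th, so 3 days reach 2020-08-01.
August 2020 has 31 days; 30 remain after the 1st, so 31 days reach 2020-09-01.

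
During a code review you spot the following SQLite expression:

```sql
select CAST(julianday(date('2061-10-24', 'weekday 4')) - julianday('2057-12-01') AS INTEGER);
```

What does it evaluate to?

`weekday 4` advances to the next Thursday; 2061-10-24 is a Monday, so it moves forward to 2061-10-27.
30 days remain in December 2057 after the 1st (31 − 1).
Full months from January 2058 through September 2061 contribute their day counts.
Then 27 days into October 2061.
Total: 30 + 31 + 28 + 31 + 30 + 31 + 30 + 31 + 31 + 30 + 31 + 30 + 31 + 31 + 28 + 31 + 30 + 31 + 30 + 31 + 31 + 30 + 31 + 30 + 31 + 31 + 29 + 31 + 30 + 31 + 30 + 31 + 31 + 30 + 31 + 30 + 31 + 31 + 28 + 31 + 30 + 31 + 30 + 31 + 31 + 30 + 27 = 1426.

1426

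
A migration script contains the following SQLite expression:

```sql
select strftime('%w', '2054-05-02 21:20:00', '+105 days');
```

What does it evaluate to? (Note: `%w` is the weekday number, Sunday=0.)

6

First apply '+105 days': 2054-05-02 21:20:00 → 2054-08-15 21:20:00.
2054-08-15 is a Saturday; with Sunday=0 that is 6.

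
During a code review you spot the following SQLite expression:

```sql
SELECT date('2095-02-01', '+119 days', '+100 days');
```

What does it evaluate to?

Applying '+119 days' to 2095-02-01: counting 119 days forward gives 2095-05-31.
Applying '+100 days' to 2095-05-31: counting 100 days forward gives 2095-09-08.

2095-09-08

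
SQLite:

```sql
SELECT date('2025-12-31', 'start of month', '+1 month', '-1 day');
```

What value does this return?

`start of month` rewinds 2025-12-31 to 2025-12-01.
Adding +1 month to 2025-12-01 gives 2026-01-01.
Going back 1 day from 2026-01-01 reaches 2025-12-31 (last day of December, 31 days).

2025-12-31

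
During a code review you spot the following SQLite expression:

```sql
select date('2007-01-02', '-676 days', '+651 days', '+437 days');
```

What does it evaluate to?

2008-02-18

Applying '-676 days' to 2007-01-02: counting 676 days back gives 2005-02-25.
Applying '+651 days' to 2005-02-25: counting 651 days forward gives 2006-12-08.
Applying '+437 days' to 2006-12-08: counting 437 days forward gives 2008-02-18.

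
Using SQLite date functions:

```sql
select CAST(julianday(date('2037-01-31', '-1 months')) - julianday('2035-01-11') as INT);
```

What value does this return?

Adding -1 month to 2037-01-31 gives 2036-12-31.
20 days remain in January 2035 after the 11th (31 − 11).
Full months from February 2035 through November 2036 contribute their day counts.
Then 31 days into December 2036.
Total: 20 + 28 + 31 + 30 + 31 + 30 + 31 + 31 + 30 + 31 + 30 + 31 + 31 + 29 + 31 + 30 + 31 + 30 + 31 + 31 + 30 + 31 + 30 + 31 = 720.

720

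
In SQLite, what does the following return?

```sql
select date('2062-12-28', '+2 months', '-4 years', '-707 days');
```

Adding +2 months to 2062-12-28 gives 2063-02-28.
Adding -4 years to 2063-02-28 gives 2059-02-28.
Applying '-707 days' to 2059-02-28: counting 707 days back gives 2057-03-23.

2057-03-23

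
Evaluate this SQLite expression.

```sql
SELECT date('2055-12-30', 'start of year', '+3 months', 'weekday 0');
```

`start of year` rewinds 2055-12-30 to 2055-01-01.
Adding +3 months to 2055-01-01 gives 2055-04-01.
`weekday 0` advances to the next Sunday; 2055-04-01 is a Thursday, so it moves forward to 2055-04-04.

2055-04-04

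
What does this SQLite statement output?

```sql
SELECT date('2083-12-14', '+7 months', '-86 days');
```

2084-04-19

Adding +7 months to 2083-12-14 gives 2084-07-14.
Applying '-86 days' to 2084-07-14: counting 86 days back gives 2084-04-19.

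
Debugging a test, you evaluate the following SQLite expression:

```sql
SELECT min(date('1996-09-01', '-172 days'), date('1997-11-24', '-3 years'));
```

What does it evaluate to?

1994-11-24

date('1996-09-01', '-172 days') → 1996-03-13.
date('1997-11-24', '-3 years') → 1994-11-24.
Earlier of the two is 1994-11-24.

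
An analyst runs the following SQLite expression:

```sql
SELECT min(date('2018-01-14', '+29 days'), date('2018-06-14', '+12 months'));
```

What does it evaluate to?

2018-02-12

date('2018-01-14', '+29 days') → 2018-02-12.
date('2018-06-14', '+12 months') → 2019-06-14.
Earlier of the two is 2018-02-12.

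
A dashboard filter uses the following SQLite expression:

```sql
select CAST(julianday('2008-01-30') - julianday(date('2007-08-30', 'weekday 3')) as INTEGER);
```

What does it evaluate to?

`weekday 3` advances to the next Wednesday; 2007-08-30 is a Thursday, so it moves forward to 2007-09-05.
25 days remain in September 2007 after the 5th (30 − 5).
October 2007: 31 days.
November 2007: 30 days.
December 2007: 31 days.
Then 30 days into January 2008.
Total: 25 + 31 + 30 + 31 + 30 = 147.

147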